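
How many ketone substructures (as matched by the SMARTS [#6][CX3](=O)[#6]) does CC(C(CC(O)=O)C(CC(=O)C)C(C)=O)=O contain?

3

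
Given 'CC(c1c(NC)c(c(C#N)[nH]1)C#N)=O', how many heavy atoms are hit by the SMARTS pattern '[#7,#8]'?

5

The query [#7,#8] means: nitrogen or oxygen (comma = OR).
Check the 14 heavy atoms by environment: 1× n (aromatic) → match; 4× c (aromatic) → no; 5× C → no; 1× O → match; 3× N → match.
Summing the matching environments: 1 + 1 + 3 = 5 matching atoms.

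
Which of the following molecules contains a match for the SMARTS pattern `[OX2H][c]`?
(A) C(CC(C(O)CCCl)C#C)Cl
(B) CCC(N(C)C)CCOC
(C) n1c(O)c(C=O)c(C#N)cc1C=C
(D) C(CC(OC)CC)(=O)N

[OX2H][c] describes a hydroxyl oxygen attached to an aromatic carbon (a phenol).
(A) has a hydroxyl group (-OH) but the -OH is on an aliphatic carbon, not an aromatic c.
(B) has a methoxy ether (-OCH3) but the oxygen has H0, not H1.
(C) contains a hydroxyl group (-OH), which satisfies every atom and bond constraint.
(D) has a methoxy ether (-OCH3) but the oxygen has H0, not H1.
So the answer is (C).

C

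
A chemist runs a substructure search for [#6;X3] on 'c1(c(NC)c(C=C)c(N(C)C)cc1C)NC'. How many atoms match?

The query [#6;X3] means: any carbon (aromatic or not) with three total connections.
Check the 16 heavy atoms by environment: 6× c (aromatic, X3) → match; 3× N (X3) → no; 5× C (X4) → no; 2× C (X3) → match.
Summing the matching environments: 6 + 2 = 8 matching atoms.

8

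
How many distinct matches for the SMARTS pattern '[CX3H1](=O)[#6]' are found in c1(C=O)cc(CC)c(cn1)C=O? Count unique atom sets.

2

[CX3H1](=O)[#6] is the SMARTS for an aldehyde: an sp2 carbon with one H, double-bonded to O and single-bonded to carbon.
The molecule carries 2 separate instances of an aldehyde (-CHO) meeting every constraint; each maps to a distinct set of atoms, giving 2 matches.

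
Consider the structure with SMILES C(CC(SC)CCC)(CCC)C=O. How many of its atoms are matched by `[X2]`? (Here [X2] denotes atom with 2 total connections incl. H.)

The query [X2] means: any atom with exactly two total connections (bonds + H).
Check the 13 heavy atoms by environment: 10× C (X4) → no; 1× C (X3) → no; 1× O (X1) → no; 1× S (X2) → match.
That gives 1 matching atom.

1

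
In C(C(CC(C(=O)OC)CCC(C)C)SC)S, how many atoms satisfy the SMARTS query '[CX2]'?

Check the 16 heavy atoms by environment: 11× C (X4) → no; 2× S (X2) → no; 1× C (X3) → no; 1× O (X1) → no; 1× O (X2) → no.
No environment satisfies the query, so 0 matching atoms.

0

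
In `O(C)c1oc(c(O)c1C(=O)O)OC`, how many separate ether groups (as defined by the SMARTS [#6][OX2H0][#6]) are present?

2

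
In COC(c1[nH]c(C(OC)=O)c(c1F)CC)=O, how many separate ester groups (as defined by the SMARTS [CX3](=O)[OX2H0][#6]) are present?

2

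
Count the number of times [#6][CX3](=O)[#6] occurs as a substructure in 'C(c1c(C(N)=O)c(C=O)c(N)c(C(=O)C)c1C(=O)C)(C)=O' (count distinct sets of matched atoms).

[#6][CX3](=O)[#6] is the SMARTS for a ketone: a carbonyl carbon (no H) flanked by two carbons.
The molecule carries 3 separate instances of an acetyl/ketone group (-C(=O)CH3) meeting every constraint; each maps to a distinct set of atoms, giving 3 matches.

3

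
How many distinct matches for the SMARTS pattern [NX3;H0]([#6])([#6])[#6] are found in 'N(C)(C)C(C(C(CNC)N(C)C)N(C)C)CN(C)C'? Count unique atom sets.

4

[NX3;H0]([#6])([#6])[#6] is the SMARTS for a tertiary amine: a trivalent nitrogen with no H, bonded to three carbons.
The molecule carries 4 separate instances of a dimethylamino group (-N(CH3)2) meeting every constraint; each maps to a distinct set of atoms, giving 4 matches.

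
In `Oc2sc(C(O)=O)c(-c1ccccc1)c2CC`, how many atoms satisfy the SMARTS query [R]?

11

The query [R] means: R matches any atom that is part of a ring.
Check the 17 heavy atoms by environment: 1× s (aromatic, in 5-ring) → match; 4× c (aromatic, in 5-ring) → match; 3× C (acyclic) → no; 6× c (aromatic, in 6-ring) → match; 3× O (acyclic) → no.
Summing the matching environments: 1 + 4 + 6 = 11 matching atoms.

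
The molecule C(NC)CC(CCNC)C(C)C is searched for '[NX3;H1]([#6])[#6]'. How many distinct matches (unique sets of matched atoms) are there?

2

[NX3;H1]([#6])[#6] is the SMARTS for a secondary amine: a trivalent nitrogen with one H, bonded to two carbons.
The molecule carries 2 separate instances of an N-methylamino group (-NHCH3) meeting every constraint; each maps to a distinct set of atoms, giving 2 matches.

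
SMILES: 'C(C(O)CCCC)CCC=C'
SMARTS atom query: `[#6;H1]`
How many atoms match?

2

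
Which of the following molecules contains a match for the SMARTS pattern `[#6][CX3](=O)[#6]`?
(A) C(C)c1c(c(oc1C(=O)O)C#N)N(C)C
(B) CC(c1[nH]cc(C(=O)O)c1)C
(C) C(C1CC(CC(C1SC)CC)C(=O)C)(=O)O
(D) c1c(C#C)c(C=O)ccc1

C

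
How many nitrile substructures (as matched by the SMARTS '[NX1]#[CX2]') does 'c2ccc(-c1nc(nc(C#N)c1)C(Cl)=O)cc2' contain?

[NX1]#[CX2] is the SMARTS for a nitrile: a nitrogen triple-bonded to a two-connected carbon.
Exactly one fragment in the molecule meets all constraints, giving 1 match.

1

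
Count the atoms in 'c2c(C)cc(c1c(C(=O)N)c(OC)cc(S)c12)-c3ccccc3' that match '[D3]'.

9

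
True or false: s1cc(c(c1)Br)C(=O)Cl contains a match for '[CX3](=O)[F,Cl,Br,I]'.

True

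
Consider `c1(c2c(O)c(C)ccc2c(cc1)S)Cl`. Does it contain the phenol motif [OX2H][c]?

The pattern [OX2H][c] describes a hydroxyl oxygen attached to an aromatic carbon — a phenol.
The molecule carries a hydroxyl group (-OH), whose atoms satisfy every constraint of the query, so the pattern matches.

Yes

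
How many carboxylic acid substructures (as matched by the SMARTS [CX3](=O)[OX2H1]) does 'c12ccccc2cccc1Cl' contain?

0

[CX3](=O)[OX2H1] is the SMARTS for a carboxylic acid: an sp2 carbon double-bonded to O and single-bonded to an -OH oxygen.
No fragment in the molecule satisfies every constraint, giving 0 matches.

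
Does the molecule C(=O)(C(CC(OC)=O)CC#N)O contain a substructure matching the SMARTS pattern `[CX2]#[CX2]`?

No

The pattern [CX2]#[CX2] describes a carbon-carbon triple bond — an alkyne.
The closest candidate here is a nitrile (-C#N), but the triple bond is C#N, not C#C. No other fragment satisfies the full query, so there is no match.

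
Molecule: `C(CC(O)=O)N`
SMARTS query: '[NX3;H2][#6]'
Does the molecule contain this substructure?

Yes

The pattern [NX3;H2][#6] describes a trivalent nitrogen with two H attached to carbon — a primary amine.
The molecule carries a primary amino group (-NH2), whose atoms satisfy every constraint of the query, so the pattern matches.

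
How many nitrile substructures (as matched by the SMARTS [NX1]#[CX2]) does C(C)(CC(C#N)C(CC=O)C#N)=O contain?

[NX1]#[CX2] is the SMARTS for a nitrile: a nitrogen triple-bonded to a two-connected carbon.
The molecule carries 2 separate instances of a nitrile (-C#N) meeting every constraint; each maps to a distinct set of atoms, giving 2 matches.

2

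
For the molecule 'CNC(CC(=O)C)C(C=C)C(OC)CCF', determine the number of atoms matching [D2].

6

The query [D2] means: atom with exactly two heavy-atom neighbours.
Check the 16 heavy atoms by environment: 4× C (D2) → match; 4× C (D3) → no; 1× O (D2) → match; 4× C (D1) → no; 1× F (D1) → no; 1× N (D2) → match; 1× O (D1) → no.
Summing the matching environments: 4 + 1 + 1 = 6 matching atoms.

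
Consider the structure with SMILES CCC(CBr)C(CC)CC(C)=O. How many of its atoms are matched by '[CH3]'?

The query [CH3] means: aliphatic carbon with exactly three hydrogens.
Check the 12 heavy atoms by environment: 4× C (H2) → no; 2× C (H1) → no; 1× C (H0) → no; 1× O (H0) → no; 3× C (H3) → match; 1× Br (H0) → no.
That gives 3 matching atoms.

3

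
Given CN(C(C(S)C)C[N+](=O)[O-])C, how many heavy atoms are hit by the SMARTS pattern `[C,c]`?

6

The query [C,c] means: comma = OR; matches aliphatic or aromatic carbon — same as #6.
Check the 11 heavy atoms by environment: 6× C → match; 1× N (charge +1) → no; 1× O (charge -1) → no; 1× O → no; 1× N → no; 1× S → no.
That gives 6 matching atoms.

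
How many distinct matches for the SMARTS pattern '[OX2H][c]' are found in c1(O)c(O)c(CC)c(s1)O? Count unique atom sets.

3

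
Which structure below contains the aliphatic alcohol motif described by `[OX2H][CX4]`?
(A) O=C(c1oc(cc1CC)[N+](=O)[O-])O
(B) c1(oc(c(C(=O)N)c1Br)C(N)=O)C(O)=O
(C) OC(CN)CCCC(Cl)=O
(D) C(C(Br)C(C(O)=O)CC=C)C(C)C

C

[OX2H][CX4] describes a hydroxyl oxygen bound to an sp3 (X4) carbon (an aliphatic alcohol).
(A) has a carboxylic acid group (-C(=O)OH) but the -OH is on a CX3 carbonyl carbon, not a CX4 carbon.
(B) has a carboxylic acid group (-C(=O)OH) but the -OH is on a CX3 carbonyl carbon, not a CX4 carbon.
(C) contains a hydroxyl group (-OH), which satisfies every atom and bond constraint.
(D) has a carboxylic acid group (-C(=O)OH) but the -OH is on a CX3 carbonyl carbon, not a CX4 carbon.
So the answer is (C).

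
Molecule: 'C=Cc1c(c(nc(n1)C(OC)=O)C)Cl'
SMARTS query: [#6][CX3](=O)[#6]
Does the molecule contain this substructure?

The pattern [#6][CX3](=O)[#6] describes a carbonyl carbon (no H) flanked by two carbons — a ketone.
The closest candidate here is a methyl-ester group (-C(=O)OCH3), but one neighbour of the carbonyl carbon is O, not C. No other fragment satisfies the full query, so there is no match.

No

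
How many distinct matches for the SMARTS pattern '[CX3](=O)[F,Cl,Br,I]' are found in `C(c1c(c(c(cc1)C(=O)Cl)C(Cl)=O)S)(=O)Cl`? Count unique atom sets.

3

[CX3](=O)[F,Cl,Br,I] is the SMARTS for an acyl halide: a carbonyl carbon bonded to a halogen.
The molecule carries 3 separate instances of an acyl chloride (-C(=O)Cl) meeting every constraint; each maps to a distinct set of atoms, giving 3 matches.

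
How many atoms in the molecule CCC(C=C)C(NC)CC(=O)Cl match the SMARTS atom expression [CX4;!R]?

6

The query [CX4;!R] means: aliphatic carbon with four total connections, not in a ring.
Check the 12 heavy atoms by environment: 6× C (X4, acyclic) → match; 3× C (X3, acyclic) → no; 1× O (X1, acyclic) → no; 1× Cl (X1, acyclic) → no; 1× N (X3, acyclic) → no.
That gives 6 matching atoms.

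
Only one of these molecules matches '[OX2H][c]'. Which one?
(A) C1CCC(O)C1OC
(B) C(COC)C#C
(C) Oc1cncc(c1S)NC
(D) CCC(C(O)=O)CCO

C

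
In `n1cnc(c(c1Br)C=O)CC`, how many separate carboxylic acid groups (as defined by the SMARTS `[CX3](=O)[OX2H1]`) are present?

[CX3](=O)[OX2H1] is the SMARTS for a carboxylic acid: an sp2 carbon double-bonded to O and single-bonded to an -OH oxygen.
The molecule has an aldehyde (-CHO), but there is no singly-bonded oxygen on the carbonyl carbon; nothing else fits, so there are 0 matches.

0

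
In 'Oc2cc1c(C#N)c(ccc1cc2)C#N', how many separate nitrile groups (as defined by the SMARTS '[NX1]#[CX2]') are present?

2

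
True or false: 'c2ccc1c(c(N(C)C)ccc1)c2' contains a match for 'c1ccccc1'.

True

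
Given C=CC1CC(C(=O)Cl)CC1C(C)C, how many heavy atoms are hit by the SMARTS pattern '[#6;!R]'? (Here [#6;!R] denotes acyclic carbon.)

6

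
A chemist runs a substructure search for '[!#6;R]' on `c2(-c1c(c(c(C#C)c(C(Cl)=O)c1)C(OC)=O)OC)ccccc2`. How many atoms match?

Check the 23 heavy atoms by environment: 12× c (aromatic, in 6-ring) → no; 6× C (acyclic) → no; 4× O (acyclic) → no; 1× Cl (acyclic) → no.
No environment satisfies the query, so 0 matching atoms.

0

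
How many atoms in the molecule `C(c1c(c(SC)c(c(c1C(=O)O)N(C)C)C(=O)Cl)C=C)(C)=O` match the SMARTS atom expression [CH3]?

4

Check the 22 heavy atoms by environment: 6× c (aromatic, H0) → no; 1× N (H0) → no; 4× C (H3) → match; 3× C (H0) → no; 3× O (H0) → no; 1× O (H1) → no; 1× S (H0) → no; 1× Cl (H0) → no; 1× C (H1) → no; 1× C (H2) → no.
That gives 4 matching atoms.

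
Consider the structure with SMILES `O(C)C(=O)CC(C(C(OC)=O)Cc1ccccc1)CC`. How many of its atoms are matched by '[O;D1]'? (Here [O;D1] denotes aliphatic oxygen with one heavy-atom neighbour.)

2

The query [O;D1] means: aliphatic oxygen bonded to exactly one heavy atom.
Check the 20 heavy atoms by environment: 3× C (D2) → no; 4× C (D3) → no; 3× C (D1) → no; 2× O (D1) → match; 2× O (D2) → no; 1× c (aromatic, D3) → no; 5× c (aromatic, D2) → no.
That gives 2 matching atoms.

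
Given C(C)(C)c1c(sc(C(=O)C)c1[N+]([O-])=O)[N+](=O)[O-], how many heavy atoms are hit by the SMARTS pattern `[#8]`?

5

The query [#8] means: #8 matches any oxygen atom.
Check the 17 heavy atoms by environment: 1× s (aromatic) → no; 4× c (aromatic) → no; 2× N (charge +1) → no; 2× O (charge -1) → match; 3× O → match; 5× C → no.
Summing the matching environments: 2 + 3 = 5 matching atoms.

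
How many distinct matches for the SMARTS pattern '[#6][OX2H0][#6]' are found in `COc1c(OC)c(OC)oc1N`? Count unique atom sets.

3

[#6][OX2H0][#6] is the SMARTS for an ether: an aliphatic oxygen bridging two carbons with no H on the oxygen.
The molecule carries 3 separate instances of a methoxy ether (-OCH3) meeting every constraint; each maps to a distinct set of atoms, giving 3 matches.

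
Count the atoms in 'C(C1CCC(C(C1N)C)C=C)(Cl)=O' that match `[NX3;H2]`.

1

Check the 13 heavy atoms by environment: 2× C (H2, X4) → no; 4× C (H1, X4) → no; 1× N (H2, X3) → match; 1× C (H0, X3) → no; 1× O (H0, X1) → no; 1× Cl (H0, X1) → no; 1× C (H1, X3) → no; 1× C (H2, X3) → no; 1× C (H3, X4) → no.
That gives 1 matching atom.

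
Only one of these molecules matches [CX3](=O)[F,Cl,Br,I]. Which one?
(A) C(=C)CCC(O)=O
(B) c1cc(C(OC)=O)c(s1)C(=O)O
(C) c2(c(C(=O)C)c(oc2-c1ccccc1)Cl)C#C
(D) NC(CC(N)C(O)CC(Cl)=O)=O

D

[CX3](=O)[F,Cl,Br,I] describes a carbonyl carbon bonded to a halogen (an acyl halide).
(A) has a carboxylic acid group (-C(=O)OH) but the carbonyl is bonded to -OH, not to a halogen.
(B) has a carboxylic acid group (-C(=O)OH) but the carbonyl is bonded to -OH, not to a halogen.
(C) has a chloro substituent but the Cl is not on a carbonyl carbon.
(D) contains an acyl chloride (-C(=O)Cl), which satisfies every atom and bond constraint.
So the answer is (D).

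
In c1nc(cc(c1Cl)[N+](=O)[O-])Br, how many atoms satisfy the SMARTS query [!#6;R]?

The query [!#6;R] means: non-carbon atom that is part of a ring.
Check the 11 heavy atoms by environment: 1× n (aromatic, in 6-ring) → match; 5× c (aromatic, in 6-ring) → no; 1× Cl (acyclic) → no; 1× N (charge +1, acyclic) → no; 1× O (charge -1, acyclic) → no; 1× O (acyclic) → no; 1× Br (acyclic) → no.
That gives 1 matching atom.

1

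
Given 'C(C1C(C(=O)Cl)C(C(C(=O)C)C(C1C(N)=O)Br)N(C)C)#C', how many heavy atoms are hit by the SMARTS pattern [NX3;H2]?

1

The query [NX3;H2] means: aliphatic N with 3 total connections, two of them H — an -NH2 nitrogen (amine or amide).
Check the 21 heavy atoms by environment: 6× C (H1, X4) → no; 3× C (H0, X3) → no; 3× O (H0, X1) → no; 1× N (H2, X3) → match; 1× N (H0, X3) → no; 3× C (H3, X4) → no; 1× C (H0, X2) → no; 1× C (H1, X2) → no; 1× Br (H0, X1) → no; 1× Cl (H0, X1) → no.
That gives 1 matching atom.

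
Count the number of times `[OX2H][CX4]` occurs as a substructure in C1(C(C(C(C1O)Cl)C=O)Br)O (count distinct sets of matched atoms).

2

[OX2H][CX4] is the SMARTS for an aliphatic alcohol: a hydroxyl oxygen bound to an sp3 (X4) carbon.
The molecule carries 2 separate instances of a hydroxyl group (-OH) meeting every constraint; each maps to a distinct set of atoms, giving 2 matches.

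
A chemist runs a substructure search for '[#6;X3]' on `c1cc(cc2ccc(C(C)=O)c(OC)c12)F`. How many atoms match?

The query [#6;X3] means: any carbon (aromatic or not) with three total connections.
Check the 16 heavy atoms by environment: 10× c (aromatic, X3) → match; 1× F (X1) → no; 1× O (X2) → no; 2× C (X4) → no; 1× C (X3) → match; 1× O (X1) → no.
Summing the matching environments: 10 + 1 = 11 matching atoms.

11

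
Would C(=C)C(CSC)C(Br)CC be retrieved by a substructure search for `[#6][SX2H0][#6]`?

Yes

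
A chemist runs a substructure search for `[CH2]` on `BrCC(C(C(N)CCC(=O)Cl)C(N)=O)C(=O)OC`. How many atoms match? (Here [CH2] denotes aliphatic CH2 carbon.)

3

The query [CH2] means: aliphatic carbon with exactly two hydrogens.
Check the 18 heavy atoms by environment: 3× C (H2) → match; 3× C (H1) → no; 3× C (H0) → no; 4× O (H0) → no; 1× Cl (H0) → no; 1× Br (H0) → no; 2× N (H2) → no; 1× C (H3) → no.
That gives 3 matching atoms.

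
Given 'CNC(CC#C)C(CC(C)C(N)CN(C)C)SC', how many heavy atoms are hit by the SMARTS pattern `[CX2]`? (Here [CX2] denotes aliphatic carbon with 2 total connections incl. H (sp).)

2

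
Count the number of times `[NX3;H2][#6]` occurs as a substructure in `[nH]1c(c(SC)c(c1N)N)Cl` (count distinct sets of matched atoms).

[NX3;H2][#6] is the SMARTS for a primary amine: a trivalent nitrogen with two H attached to carbon.
The molecule carries 2 separate instances of a primary amino group (-NH2) meeting every constraint; each maps to a distinct set of atoms, giving 2 matches.

2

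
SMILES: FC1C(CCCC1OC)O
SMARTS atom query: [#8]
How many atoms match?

2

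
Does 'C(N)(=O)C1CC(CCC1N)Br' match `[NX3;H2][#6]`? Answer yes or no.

Yes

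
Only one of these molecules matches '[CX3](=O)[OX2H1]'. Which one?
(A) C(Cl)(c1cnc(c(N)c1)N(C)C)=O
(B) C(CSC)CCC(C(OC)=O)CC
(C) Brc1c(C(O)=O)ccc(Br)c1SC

C

[CX3](=O)[OX2H1] describes an sp2 carbon double-bonded to O and single-bonded to an -OH oxygen (a carboxylic acid).
(A) has an acyl chloride (-C(=O)Cl) but the carbonyl is bonded to Cl, not to an -OH oxygen.
(B) has a methyl-ester group (-C(=O)OCH3) but the singly-bonded O has no H (OX2H0, not OX2H1).
(C) contains a carboxylic acid group (-C(=O)OH), which satisfies every atom and bond constraint.
So the answer is (C).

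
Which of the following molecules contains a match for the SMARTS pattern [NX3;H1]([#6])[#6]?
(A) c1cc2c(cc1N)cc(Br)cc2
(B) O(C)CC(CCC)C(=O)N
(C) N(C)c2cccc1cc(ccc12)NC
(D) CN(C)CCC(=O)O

C

[NX3;H1]([#6])[#6] describes a trivalent nitrogen with one H, bonded to two carbons (a secondary amine).
(A) has a primary amino group (-NH2) but the nitrogen has H2 and only one carbon neighbour.
(B) has a primary amide (-C(=O)NH2) but the -C(=O)NH2 nitrogen has H2, not H1.
(C) contains an N-methylamino group (-NHCH3), which satisfies every atom and bond constraint.
(D) has a dimethylamino group (-N(CH3)2) but the nitrogen has H0, not H1.
So the answer is (C).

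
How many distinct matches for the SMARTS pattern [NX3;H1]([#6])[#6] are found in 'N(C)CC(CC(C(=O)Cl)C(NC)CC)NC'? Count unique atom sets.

3

[NX3;H1]([#6])[#6] is the SMARTS for a secondary amine: a trivalent nitrogen with one H, bonded to two carbons.
The molecule carries 3 separate instances of an N-methylamino group (-NHCH3) meeting every constraint; each maps to a distinct set of atoms, giving 3 matches.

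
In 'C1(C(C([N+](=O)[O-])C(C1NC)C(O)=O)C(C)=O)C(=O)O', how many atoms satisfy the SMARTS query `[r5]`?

5

The query [r5] means: r5 matches atoms in a five-membered ring.
Check the 19 heavy atoms by environment: 5× C (in 5-ring) → match; 5× C (acyclic) → no; 6× O (acyclic) → no; 1× N (acyclic) → no; 1× N (charge +1, acyclic) → no; 1× O (charge -1, acyclic) → no.
That gives 5 matching atoms.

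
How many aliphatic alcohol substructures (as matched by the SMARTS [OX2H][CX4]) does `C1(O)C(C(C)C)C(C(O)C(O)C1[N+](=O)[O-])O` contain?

4

[OX2H][CX4] is the SMARTS for an aliphatic alcohol: a hydroxyl oxygen bound to an sp3 (X4) carbon.
The molecule carries 4 separate instances of a hydroxyl group (-OH) meeting every constraint; each maps to a distinct set of atoms, giving 4 matches.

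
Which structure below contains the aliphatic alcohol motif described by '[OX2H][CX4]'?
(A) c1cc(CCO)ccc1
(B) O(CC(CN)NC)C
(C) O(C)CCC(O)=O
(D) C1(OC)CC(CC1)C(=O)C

A

[OX2H][CX4] describes a hydroxyl oxygen bound to an sp3 (X4) carbon (an aliphatic alcohol).
(A) contains a hydroxyl group (-OH), which satisfies every atom and bond constraint.
(B) has a methoxy ether (-OCH3) but the oxygen has H0 (ether), not H1.
(C) has a carboxylic acid group (-C(=O)OH) but the -OH is on a CX3 carbonyl carbon, not a CX4 carbon.
(D) has a methoxy ether (-OCH3) but the oxygen has H0 (ether), not H1.
So the answer is (A).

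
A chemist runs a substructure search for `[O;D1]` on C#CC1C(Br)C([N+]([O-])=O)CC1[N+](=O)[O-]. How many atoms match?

4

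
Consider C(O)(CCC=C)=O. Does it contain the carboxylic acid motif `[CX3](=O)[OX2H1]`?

The pattern [CX3](=O)[OX2H1] describes an sp2 carbon double-bonded to O and single-bonded to an -OH oxygen — a carboxylic acid.
The molecule carries a carboxylic acid group (-C(=O)OH), whose atoms satisfy every constraint of the query, so the pattern matches.

Yes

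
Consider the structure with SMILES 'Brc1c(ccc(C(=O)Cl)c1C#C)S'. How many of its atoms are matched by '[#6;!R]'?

The query [#6;!R] means: carbon not in any ring.
Check the 13 heavy atoms by environment: 6× c (aromatic, in 6-ring) → no; 1× S (acyclic) → no; 1× Br (acyclic) → no; 3× C (acyclic) → match; 1× O (acyclic) → no; 1× Cl (acyclic) → no.
That gives 3 matching atoms.

3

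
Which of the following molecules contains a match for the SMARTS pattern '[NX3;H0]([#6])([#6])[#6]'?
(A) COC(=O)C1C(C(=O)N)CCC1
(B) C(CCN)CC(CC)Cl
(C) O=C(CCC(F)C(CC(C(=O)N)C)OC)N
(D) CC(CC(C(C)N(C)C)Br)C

D

[NX3;H0]([#6])([#6])[#6] describes a trivalent nitrogen with no H, bonded to three carbons (a tertiary amine).
(A) has a primary amide (-C(=O)NH2) but the amide nitrogen has H2 and only one carbon neighbour.
(B) has a primary amino group (-NH2) but the nitrogen has H2, not H0 with three carbons.
(C) has a primary amide (-C(=O)NH2) but the amide nitrogen has H2 and only one carbon neighbour.
(D) contains a dimethylamino group (-N(CH3)2), which satisfies every atom and bond constraint.
So the answer is (D).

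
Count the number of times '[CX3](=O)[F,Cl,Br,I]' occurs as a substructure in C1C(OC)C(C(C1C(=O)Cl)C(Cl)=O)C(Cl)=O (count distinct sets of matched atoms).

3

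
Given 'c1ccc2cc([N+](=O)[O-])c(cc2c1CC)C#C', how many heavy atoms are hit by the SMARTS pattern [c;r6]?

The query [c;r6] means: aromatic carbon that belongs to a six-membered ring.
Check the 17 heavy atoms by environment: 10× c (aromatic, in 6-ring) → match; 1× N (charge +1, acyclic) → no; 1× O (charge -1, acyclic) → no; 1× O (acyclic) → no; 4× C (acyclic) → no.
That gives 10 matching atoms.

10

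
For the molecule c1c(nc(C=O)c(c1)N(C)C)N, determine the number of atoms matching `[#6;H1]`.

The query [#6;H1] means: any carbon bearing exactly one hydrogen.
Check the 12 heavy atoms by environment: 1× n (aromatic, H0) → no; 3× c (aromatic, H0) → no; 2× c (aromatic, H1) → match; 1× N (H2) → no; 1× C (H1) → match; 1× O (H0) → no; 1× N (H0) → no; 2× C (H3) → no.
Summing the matching environments: 2 + 1 = 3 matching atoms.

3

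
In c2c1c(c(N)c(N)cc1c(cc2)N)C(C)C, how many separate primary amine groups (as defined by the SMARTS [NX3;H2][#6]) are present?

3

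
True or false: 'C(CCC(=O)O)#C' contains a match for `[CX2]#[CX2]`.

True

The pattern [CX2]#[CX2] describes a carbon-carbon triple bond — an alkyne.
The molecule carries an ethynyl group (-C#CH), whose atoms satisfy every constraint of the query, so the pattern matches.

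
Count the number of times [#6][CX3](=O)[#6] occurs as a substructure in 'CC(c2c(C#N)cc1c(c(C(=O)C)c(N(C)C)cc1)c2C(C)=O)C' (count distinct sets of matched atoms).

[#6][CX3](=O)[#6] is the SMARTS for a ketone: a carbonyl carbon (no H) flanked by two carbons.
The molecule carries 2 separate instances of an acetyl/ketone group (-C(=O)CH3) meeting every constraint; each maps to a distinct set of atoms, giving 2 matches.

2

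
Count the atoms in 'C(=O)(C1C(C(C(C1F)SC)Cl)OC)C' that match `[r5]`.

5

Check the 14 heavy atoms by environment: 5× C (in 5-ring) → match; 1× S (acyclic) → no; 4× C (acyclic) → no; 1× F (acyclic) → no; 1× Cl (acyclic) → no; 2× O (acyclic) → no.
That gives 5 matching atoms.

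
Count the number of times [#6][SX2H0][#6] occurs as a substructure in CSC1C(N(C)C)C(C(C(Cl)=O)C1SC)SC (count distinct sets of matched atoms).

3

[#6][SX2H0][#6] is the SMARTS for a thioether: an aliphatic sulfur bridging two carbons with no H on the sulfur.
The molecule carries 3 separate instances of a methylthio ether (-SCH3) meeting every constraint; each maps to a distinct set of atoms, giving 3 matches.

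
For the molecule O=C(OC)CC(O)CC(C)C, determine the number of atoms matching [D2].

3

The query [D2] means: atom with exactly two heavy-atom neighbours.
Check the 11 heavy atoms by environment: 2× C (D2) → match; 3× C (D3) → no; 3× C (D1) → no; 2× O (D1) → no; 1× O (D2) → match.
Summing the matching environments: 2 + 1 = 3 matching atoms.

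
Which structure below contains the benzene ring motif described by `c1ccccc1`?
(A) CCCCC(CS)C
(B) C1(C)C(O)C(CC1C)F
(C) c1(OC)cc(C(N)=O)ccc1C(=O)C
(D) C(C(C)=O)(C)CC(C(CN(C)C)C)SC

C

c1ccccc1 describes six aromatic carbons in a ring (a benzene ring).
(A) has a methyl group (-CH3) but no six-membered all-carbon aromatic ring is present.
(B) has a methyl group (-CH3) but no six-membered all-carbon aromatic ring is present.
(C) contains the required atom environment, so the pattern matches.
(D) has a methyl group (-CH3) but no six-membered all-carbon aromatic ring is present.
So the answer is (C).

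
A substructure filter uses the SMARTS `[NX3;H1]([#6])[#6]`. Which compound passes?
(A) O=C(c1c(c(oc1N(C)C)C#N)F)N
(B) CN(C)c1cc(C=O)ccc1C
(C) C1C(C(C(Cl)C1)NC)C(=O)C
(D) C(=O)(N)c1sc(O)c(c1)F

C

[NX3;H1]([#6])[#6] describes a trivalent nitrogen with one H, bonded to two carbons (a secondary amine).
(A) has a primary amide (-C(=O)NH2) but the -C(=O)NH2 nitrogen has H2, not H1.
(B) has a dimethylamino group (-N(CH3)2) but the nitrogen has H0, not H1.
(C) contains an N-methylamino group (-NHCH3), which satisfies every atom and bond constraint.
(D) has a primary amide (-C(=O)NH2) but the -C(=O)NH2 nitrogen has H2, not H1.
So the answer is (C).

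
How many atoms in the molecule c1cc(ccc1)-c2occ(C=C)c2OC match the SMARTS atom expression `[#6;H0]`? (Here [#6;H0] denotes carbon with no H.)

The query [#6;H0] means: any carbon with no attached hydrogen.
Check the 15 heavy atoms by environment: 1× o (aromatic, H0) → no; 4× c (aromatic, H0) → match; 6× c (aromatic, H1) → no; 1× C (H1) → no; 1× C (H2) → no; 1× O (H0) → no; 1× C (H3) → no.
That gives 4 matching atoms.

4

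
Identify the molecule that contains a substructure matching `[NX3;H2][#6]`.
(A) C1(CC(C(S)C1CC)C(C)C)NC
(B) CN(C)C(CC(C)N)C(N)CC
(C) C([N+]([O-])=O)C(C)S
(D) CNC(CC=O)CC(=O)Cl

[NX3;H2][#6] describes a trivalent nitrogen with two H attached to carbon (a primary amine).
(A) has an N-methylamino group (-NHCH3) but the nitrogen bears two carbons and only one H (H1), not H2.
(B) contains a primary amino group (-NH2), which satisfies every atom and bond constraint.
(C) has a nitro group (-[N+](=O)[O-]) but the nitrogen is [N+] with no H, not NX3H2.
(D) has an N-methylamino group (-NHCH3) but the nitrogen bears two carbons and only one H (H1), not H2.
So the answer is (B).

B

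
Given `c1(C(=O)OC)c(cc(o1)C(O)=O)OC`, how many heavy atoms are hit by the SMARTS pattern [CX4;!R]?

The query [CX4;!R] means: aliphatic carbon with four total connections, not in a ring.
Check the 14 heavy atoms by environment: 1× o (aromatic, X2, in 5-ring) → no; 4× c (aromatic, X3, in 5-ring) → no; 3× O (X2, acyclic) → no; 2× C (X4, acyclic) → match; 2× C (X3, acyclic) → no; 2× O (X1, acyclic) → no.
That gives 2 matching atoms.

2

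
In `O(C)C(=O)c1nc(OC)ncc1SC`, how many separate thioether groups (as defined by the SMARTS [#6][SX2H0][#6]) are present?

1

[#6][SX2H0][#6] is the SMARTS for a thioether: an aliphatic sulfur bridging two carbons with no H on the sulfur.
Exactly one fragment in the molecule meets all constraints, giving 1 match.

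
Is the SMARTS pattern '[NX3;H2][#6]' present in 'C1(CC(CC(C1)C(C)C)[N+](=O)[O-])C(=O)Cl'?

No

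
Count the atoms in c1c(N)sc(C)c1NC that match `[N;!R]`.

2

The query [N;!R] means: aliphatic nitrogen not in a ring.
Check the 9 heavy atoms by environment: 1× s (aromatic, in 5-ring) → no; 4× c (aromatic, in 5-ring) → no; 2× N (acyclic) → match; 2× C (acyclic) → no.
That gives 2 matching atoms.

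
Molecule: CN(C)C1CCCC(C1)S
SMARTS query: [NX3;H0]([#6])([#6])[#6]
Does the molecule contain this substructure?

The pattern [NX3;H0]([#6])([#6])[#6] describes a trivalent nitrogen with no H, bonded to three carbons — a tertiary amine.
The molecule carries a dimethylamino group (-N(CH3)2), whose atoms satisfy every constraint of the query, so the pattern matches.

Yes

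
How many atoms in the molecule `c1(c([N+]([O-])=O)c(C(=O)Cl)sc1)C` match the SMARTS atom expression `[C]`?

The query [C] means: uppercase C matches aliphatic (non-aromatic) carbon only.
Check the 12 heavy atoms by environment: 1× s (aromatic) → no; 4× c (aromatic) → no; 2× C → match; 2× O → no; 1× Cl → no; 1× N (charge +1) → no; 1× O (charge -1) → no.
That gives 2 matching atoms.

2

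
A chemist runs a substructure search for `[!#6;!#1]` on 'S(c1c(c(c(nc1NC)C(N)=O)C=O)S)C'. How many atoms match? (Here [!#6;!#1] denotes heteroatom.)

The query [!#6;!#1] means: not carbon and not hydrogen — any heteroatom.
Check the 16 heavy atoms by environment: 1× n (aromatic) → match; 5× c (aromatic) → no; 2× S → match; 4× C → no; 2× O → match; 2× N → match.
Summing the matching environments: 1 + 2 + 2 + 2 = 7 matching atoms.

7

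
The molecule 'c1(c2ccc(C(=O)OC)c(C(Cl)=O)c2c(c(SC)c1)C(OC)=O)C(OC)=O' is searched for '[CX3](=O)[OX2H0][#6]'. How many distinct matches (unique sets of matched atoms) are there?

[CX3](=O)[OX2H0][#6] is the SMARTS for an ester: a carbonyl carbon bonded to an oxygen that is itself bonded to carbon (no H on that O).
The molecule carries 3 separate instances of a methyl-ester group (-C(=O)OCH3) meeting every constraint; each maps to a distinct set of atoms, giving 3 matches.

3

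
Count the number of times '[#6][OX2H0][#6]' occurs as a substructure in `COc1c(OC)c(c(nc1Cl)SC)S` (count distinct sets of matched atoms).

[#6][OX2H0][#6] is the SMARTS for an ether: an aliphatic oxygen bridging two carbons with no H on the oxygen.
The molecule carries 2 separate instances of a methoxy ether (-OCH3) meeting every constraint; each maps to a distinct set of atoms, giving 2 matches.

2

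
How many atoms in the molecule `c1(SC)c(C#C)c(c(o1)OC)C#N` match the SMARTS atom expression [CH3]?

2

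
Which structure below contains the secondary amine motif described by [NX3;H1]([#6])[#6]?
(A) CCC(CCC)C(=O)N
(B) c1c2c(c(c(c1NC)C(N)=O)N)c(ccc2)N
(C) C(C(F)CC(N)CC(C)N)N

B

[NX3;H1]([#6])[#6] describes a trivalent nitrogen with one H, bonded to two carbons (a secondary amine).
(A) has a primary amide (-C(=O)NH2) but the -C(=O)NH2 nitrogen has H2, not H1.
(B) contains an N-methylamino group (-NHCH3), which satisfies every atom and bond constraint.
(C) has a primary amino group (-NH2) but the nitrogen has H2 and only one carbon neighbour.
So the answer is (B).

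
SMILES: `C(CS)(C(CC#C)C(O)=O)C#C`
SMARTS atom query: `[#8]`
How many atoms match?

2

The query [#8] means: #8 matches any oxygen atom.
Check the 12 heavy atoms by environment: 9× C → no; 2× O → match; 1× S → no.
That gives 2 matching atoms.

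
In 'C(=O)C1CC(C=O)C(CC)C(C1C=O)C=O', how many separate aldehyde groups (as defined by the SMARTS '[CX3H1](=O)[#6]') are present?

4

[CX3H1](=O)[#6] is the SMARTS for an aldehyde: an sp2 carbon with one H, double-bonded to O and single-bonded to carbon.
The molecule carries 4 separate instances of an aldehyde (-CHO) meeting every constraint; each maps to a distinct set of atoms, giving 4 matches.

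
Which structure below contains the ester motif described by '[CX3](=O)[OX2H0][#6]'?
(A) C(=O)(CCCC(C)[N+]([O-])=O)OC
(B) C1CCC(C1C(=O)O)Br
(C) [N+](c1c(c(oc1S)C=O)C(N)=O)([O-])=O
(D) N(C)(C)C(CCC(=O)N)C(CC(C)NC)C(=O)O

[CX3](=O)[OX2H0][#6] describes a carbonyl carbon bonded to an oxygen that is itself bonded to carbon (no H on that O) (an ester).
(A) contains a methyl-ester group (-C(=O)OCH3), which satisfies every atom and bond constraint.
(B) has a carboxylic acid group (-C(=O)OH) but the singly-bonded O carries H (OX2H1, not H0).
(C) has a primary amide (-C(=O)NH2) but the carbonyl is bonded to N, not to an O-C linkage.
(D) has a primary amide (-C(=O)NH2) but the carbonyl is bonded to N, not to an O-C linkage.
So the answer is (A).

A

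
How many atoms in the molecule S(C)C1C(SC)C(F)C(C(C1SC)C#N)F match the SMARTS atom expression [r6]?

6

Check the 16 heavy atoms by environment: 6× C (in 6-ring) → match; 3× S (acyclic) → no; 4× C (acyclic) → no; 2× F (acyclic) → no; 1× N (acyclic) → no.
That gives 6 matching atoms.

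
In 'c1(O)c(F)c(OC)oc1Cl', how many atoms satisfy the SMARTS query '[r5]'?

5

Check the 10 heavy atoms by environment: 1× o (aromatic, in 5-ring) → match; 4× c (aromatic, in 5-ring) → match; 2× O (acyclic) → no; 1× Cl (acyclic) → no; 1× F (acyclic) → no; 1× C (acyclic) → no.
Summing the matching environments: 1 + 4 = 5 matching atoms.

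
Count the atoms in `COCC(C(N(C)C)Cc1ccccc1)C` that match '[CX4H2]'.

The query [CX4H2] means: sp3 carbon (X4) with exactly two hydrogens.
Check the 16 heavy atoms by environment: 2× C (H2, X4) → match; 2× C (H1, X4) → no; 4× C (H3, X4) → no; 1× c (aromatic, H0, X3) → no; 5× c (aromatic, H1, X3) → no; 1× O (H0, X2) → no; 1× N (H0, X3) → no.
That gives 2 matching atoms.

2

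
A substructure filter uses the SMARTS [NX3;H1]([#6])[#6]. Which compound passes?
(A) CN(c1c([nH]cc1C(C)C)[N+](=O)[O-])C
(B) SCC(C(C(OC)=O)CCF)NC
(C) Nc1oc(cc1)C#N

B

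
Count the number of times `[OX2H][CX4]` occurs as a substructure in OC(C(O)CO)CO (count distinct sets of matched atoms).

[OX2H][CX4] is the SMARTS for an aliphatic alcohol: a hydroxyl oxygen bound to an sp3 (X4) carbon.
The molecule carries 4 separate instances of a hydroxyl group (-OH) meeting every constraint; each maps to a distinct set of atoms, giving 4 matches.

4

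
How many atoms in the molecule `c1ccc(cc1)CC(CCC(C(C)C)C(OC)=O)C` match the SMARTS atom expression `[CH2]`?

3

The query [CH2] means: aliphatic carbon with exactly two hydrogens.
Check the 19 heavy atoms by environment: 3× C (H2) → match; 3× C (H1) → no; 4× C (H3) → no; 1× c (aromatic, H0) → no; 5× c (aromatic, H1) → no; 1× C (H0) → no; 2× O (H0) → no.
That gives 3 matching atoms.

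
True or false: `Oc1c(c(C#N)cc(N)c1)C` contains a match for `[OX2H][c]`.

The pattern [OX2H][c] describes a hydroxyl oxygen attached to an aromatic carbon — a phenol.
The molecule carries a hydroxyl group (-OH), whose atoms satisfy every constraint of the query, so the pattern matches.

True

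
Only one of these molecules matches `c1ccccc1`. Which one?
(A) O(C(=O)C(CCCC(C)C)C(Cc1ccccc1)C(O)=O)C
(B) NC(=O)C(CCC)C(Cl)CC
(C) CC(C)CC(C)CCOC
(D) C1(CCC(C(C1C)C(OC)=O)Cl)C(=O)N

c1ccccc1 describes six aromatic carbons in a ring (a benzene ring).
(A) contains a phenyl ring, which satisfies every atom and bond constraint.
(B) has a methyl group (-CH3) but no six-membered all-carbon aromatic ring is present.
(C) has a methyl group (-CH3) but no six-membered all-carbon aromatic ring is present.
(D) has a methyl group (-CH3) but no six-membered all-carbon aromatic ring is present.
So the answer is (A).

A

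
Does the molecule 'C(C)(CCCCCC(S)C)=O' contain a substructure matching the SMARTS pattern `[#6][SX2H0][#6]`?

No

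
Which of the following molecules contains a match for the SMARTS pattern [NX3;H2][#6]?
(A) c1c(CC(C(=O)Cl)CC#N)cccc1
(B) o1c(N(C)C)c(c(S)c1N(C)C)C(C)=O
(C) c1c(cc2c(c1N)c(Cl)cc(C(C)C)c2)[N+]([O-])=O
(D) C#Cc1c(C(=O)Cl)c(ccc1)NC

C

[NX3;H2][#6] describes a trivalent nitrogen with two H attached to carbon (a primary amine).
(A) has a nitrile (-C#N) but the nitrogen is NX1 (triple-bonded), not NX3 with two H.
(B) has a dimethylamino group (-N(CH3)2) but the nitrogen has H0, not H2.
(C) contains a primary amino group (-NH2), which satisfies every atom and bond constraint.
(D) has an N-methylamino group (-NHCH3) but the nitrogen bears two carbons and only one H (H1), not H2.
So the answer is (C).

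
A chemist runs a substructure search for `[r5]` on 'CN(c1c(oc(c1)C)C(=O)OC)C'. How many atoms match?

5

The query [r5] means: r5 matches atoms in a five-membered ring.
Check the 13 heavy atoms by environment: 1× o (aromatic, in 5-ring) → match; 4× c (aromatic, in 5-ring) → match; 1× N (acyclic) → no; 5× C (acyclic) → no; 2× O (acyclic) → no.
Summing the matching environments: 1 + 4 = 5 matching atoms.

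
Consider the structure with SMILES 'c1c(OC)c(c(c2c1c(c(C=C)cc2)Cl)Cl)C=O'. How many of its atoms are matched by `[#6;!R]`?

The query [#6;!R] means: carbon not in any ring.
Check the 18 heavy atoms by environment: 10× c (aromatic, in 6-ring) → no; 2× Cl (acyclic) → no; 2× O (acyclic) → no; 4× C (acyclic) → match.
That gives 4 matching atoms.

4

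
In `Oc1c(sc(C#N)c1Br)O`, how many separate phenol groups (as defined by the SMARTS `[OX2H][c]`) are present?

2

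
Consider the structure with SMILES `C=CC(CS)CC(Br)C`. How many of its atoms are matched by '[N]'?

0

Check the 9 heavy atoms by environment: 7× C → no; 1× Br → no; 1× S → no.
No environment satisfies the query, so 0 matching atoms.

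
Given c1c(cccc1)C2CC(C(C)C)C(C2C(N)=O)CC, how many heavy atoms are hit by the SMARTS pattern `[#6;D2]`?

7

Check the 19 heavy atoms by environment: 6× C (D3) → no; 2× C (D2) → match; 3× C (D1) → no; 1× c (aromatic, D3) → no; 5× c (aromatic, D2) → match; 1× O (D1) → no; 1× N (D1) → no.
Summing the matching environments: 2 + 5 = 7 matching atoms.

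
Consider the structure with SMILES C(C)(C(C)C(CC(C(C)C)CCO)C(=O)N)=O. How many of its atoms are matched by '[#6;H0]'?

2

The query [#6;H0] means: any carbon with no attached hydrogen.
Check the 17 heavy atoms by environment: 3× C (H2) → no; 4× C (H1) → no; 4× C (H3) → no; 2× C (H0) → match; 2× O (H0) → no; 1× N (H2) → no; 1× O (H1) → no.
That gives 2 matching atoms.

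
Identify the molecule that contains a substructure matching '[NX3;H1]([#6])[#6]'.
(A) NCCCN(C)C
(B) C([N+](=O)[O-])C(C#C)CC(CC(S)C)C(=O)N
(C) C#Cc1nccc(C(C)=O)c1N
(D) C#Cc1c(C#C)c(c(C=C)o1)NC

D

[NX3;H1]([#6])[#6] describes a trivalent nitrogen with one H, bonded to two carbons (a secondary amine).
(A) has a primary amino group (-NH2) but the nitrogen has H2 and only one carbon neighbour.
(B) has a primary amide (-C(=O)NH2) but the -C(=O)NH2 nitrogen has H2, not H1.
(C) has a primary amino group (-NH2) but the nitrogen has H2 and only one carbon neighbour.
(D) contains an N-methylamino group (-NHCH3), which satisfies every atom and bond constraint.
So the answer is (D).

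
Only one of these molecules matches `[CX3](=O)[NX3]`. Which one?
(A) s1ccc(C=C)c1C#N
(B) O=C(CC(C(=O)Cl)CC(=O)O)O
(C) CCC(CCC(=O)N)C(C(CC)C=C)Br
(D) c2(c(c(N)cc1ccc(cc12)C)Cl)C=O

C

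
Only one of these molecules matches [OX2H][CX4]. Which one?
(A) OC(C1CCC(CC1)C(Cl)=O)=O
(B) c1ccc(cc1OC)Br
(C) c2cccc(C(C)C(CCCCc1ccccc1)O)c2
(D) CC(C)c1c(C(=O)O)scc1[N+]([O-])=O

[OX2H][CX4] describes a hydroxyl oxygen bound to an sp3 (X4) carbon (an aliphatic alcohol).
(A) has a carboxylic acid group (-C(=O)OH) but the -OH is on a CX3 carbonyl carbon, not a CX4 carbon.
(B) has a methoxy ether (-OCH3) but the oxygen has H0 (ether), not H1.
(C) contains a hydroxyl group (-OH), which satisfies every atom and bond constraint.
(D) has a carboxylic acid group (-C(=O)OH) but the -OH is on a CX3 carbonyl carbon, not a CX4 carbon.
So the answer is (C).

C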